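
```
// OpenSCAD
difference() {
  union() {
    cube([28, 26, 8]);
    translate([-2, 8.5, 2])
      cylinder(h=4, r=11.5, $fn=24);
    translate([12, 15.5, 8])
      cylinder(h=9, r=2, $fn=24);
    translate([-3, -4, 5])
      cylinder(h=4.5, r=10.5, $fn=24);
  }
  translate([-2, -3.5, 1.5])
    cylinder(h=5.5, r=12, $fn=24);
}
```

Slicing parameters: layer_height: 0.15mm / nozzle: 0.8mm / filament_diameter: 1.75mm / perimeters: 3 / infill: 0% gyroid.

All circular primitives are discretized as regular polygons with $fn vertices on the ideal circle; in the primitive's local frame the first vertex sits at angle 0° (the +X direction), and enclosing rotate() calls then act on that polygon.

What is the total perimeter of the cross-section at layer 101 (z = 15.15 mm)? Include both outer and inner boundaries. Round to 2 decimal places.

At z = 15.15 mm: the cube does not reach this height (z outside [0, 8]); the cylinder at (-2, 8.5) does not reach this height (z outside [2, 6]); the r=2 cylinder at (12, 15.5) contributes a regular 24-gon of circumradius 2 (perimeter = 2·24·2.000·sin(180°/24) = 12.53 mm); the cylinder at (-3, -4) is not intersected at this z (z outside [5, 9.5]); Combining (union): only the r=2 cylinder at (12, 15.5) is present, so the union is just that shape — boundary = 12.53 mm; the cylinder at (-2, -3.5) does not reach this height (z outside [1.5, 7]); After the difference (first − rest): none of the subtracted shapes is present at this height, so that combined region is unchanged — boundary = 12.53 mm. Overall, the cross-section is a single solid region. Total boundary length (outer) = 12.53 mm.

12.53 mm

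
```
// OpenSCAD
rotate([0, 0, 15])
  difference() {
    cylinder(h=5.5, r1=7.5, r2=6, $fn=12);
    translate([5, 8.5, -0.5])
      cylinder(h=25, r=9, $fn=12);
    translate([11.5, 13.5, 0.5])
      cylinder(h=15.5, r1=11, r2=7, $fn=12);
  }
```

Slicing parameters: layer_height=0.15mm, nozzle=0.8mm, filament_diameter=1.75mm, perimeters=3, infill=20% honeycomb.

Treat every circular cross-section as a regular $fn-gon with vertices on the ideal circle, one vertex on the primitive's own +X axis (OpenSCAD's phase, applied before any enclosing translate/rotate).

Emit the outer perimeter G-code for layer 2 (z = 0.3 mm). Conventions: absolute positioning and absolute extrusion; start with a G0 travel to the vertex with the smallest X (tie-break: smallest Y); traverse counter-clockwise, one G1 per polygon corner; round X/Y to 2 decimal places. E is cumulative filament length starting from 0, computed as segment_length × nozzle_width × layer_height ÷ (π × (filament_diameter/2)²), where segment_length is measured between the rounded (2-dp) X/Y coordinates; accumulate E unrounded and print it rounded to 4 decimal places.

At z = 0.3 mm: the cone contributes a regular 12-gon of circumradius 7.418 (interpolated between r1=7.5 and r2=6 at t=0.055); the r=9 cylinder at (5, 8.5) contributes a regular 12-gon of circumradius 9; the cone at (11.5, 13.5) does not reach this height (z outside [0.5, 16]); Taking the first minus the rest: starting from the cone, the r=9 cylinder at (5, 8.5) partially overlaps it — only the 54.06 mm² overlap (of its 243.00 mm²) is removed, clipping the outline — 1 connected region; (rotated 15° about Z; rotation is an isometry so areas/perimeters/island counts are preserved). The outline is a single polygon with 14 vertices. Extrusion per mm of travel: 0.8 × 0.15 / (π × 0.875²) = 0.049890. Accumulating E over each segment gives final E = 2.2697.

G0 X-7.17 Y-1.92 Z0.30
G1 X-5.25 Y-5.25 E0.1918
G1 X-1.92 Y-7.17 E0.3835
G1 X1.92 Y-7.17 E0.5751
G1 X5.25 Y-5.25 E0.7669
G1 X7.17 Y-1.92 E0.9587
G1 X7.17 Y1.92 E1.1502
G1 X7.09 Y2.04 E1.1574
G1 X4.96 Y0.81 E1.2801
G1 X0.30 Y0.81 E1.5126
G1 X-3.73 Y3.14 E1.7449
G1 X-5.02 Y5.37 E1.8734
G1 X-5.25 Y5.25 E1.8864
G1 X-7.17 Y1.92 E2.0781
G1 X-7.17 Y-1.92 E2.2697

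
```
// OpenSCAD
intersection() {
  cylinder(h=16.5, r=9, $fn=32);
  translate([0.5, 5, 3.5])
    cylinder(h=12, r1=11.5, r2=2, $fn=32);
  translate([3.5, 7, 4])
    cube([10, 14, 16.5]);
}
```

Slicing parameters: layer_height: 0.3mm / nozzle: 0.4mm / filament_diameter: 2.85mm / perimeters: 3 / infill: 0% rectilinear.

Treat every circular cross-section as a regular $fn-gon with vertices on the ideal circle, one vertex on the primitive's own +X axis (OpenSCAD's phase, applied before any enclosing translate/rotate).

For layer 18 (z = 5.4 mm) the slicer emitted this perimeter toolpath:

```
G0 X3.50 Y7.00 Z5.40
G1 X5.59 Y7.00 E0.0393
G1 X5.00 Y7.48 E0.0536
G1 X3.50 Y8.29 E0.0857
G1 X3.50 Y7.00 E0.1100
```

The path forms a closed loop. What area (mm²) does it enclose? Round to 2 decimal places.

Apply the shoelace formula to the sequence of (X, Y) vertices; enclosed area = 1.47 mm².

1.47 mm²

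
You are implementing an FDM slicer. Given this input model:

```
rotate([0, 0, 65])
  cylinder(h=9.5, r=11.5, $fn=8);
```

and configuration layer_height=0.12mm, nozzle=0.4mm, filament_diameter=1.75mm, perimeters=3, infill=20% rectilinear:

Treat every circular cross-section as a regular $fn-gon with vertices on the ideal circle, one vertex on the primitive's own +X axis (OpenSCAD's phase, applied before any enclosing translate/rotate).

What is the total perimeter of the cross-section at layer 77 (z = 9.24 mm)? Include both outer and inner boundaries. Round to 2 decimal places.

At z = 9.24 mm: the r=11.5 cylinder contributes a regular 8-gon of circumradius 11.5 (perimeter = 2·8·11.500·sin(180°/8) = 70.41 mm); (whole slice rotated 65° about Z — lengths, areas and connectivity unchanged). Overall, the cross-section is a single solid region. Total boundary length (outer) = 70.41 mm.

70.41 mm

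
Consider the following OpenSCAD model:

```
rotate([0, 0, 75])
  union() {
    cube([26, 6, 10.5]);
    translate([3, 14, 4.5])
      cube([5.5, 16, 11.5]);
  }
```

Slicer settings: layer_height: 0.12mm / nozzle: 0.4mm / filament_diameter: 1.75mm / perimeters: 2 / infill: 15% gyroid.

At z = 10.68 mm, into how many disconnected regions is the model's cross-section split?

1

At z = 10.68 mm: the cube is absent (z outside [0, 10.5]); the cube at (3, 14) (footprint 5.5×16) is included at this height; Combining (union): only the 5.5×16 cube at (3, 14) is present, so the union is just that shape — 1 connected region; (rotated 75° about Z; rotation is an isometry so areas/perimeters/island counts are preserved). The result has 1 disconnected region.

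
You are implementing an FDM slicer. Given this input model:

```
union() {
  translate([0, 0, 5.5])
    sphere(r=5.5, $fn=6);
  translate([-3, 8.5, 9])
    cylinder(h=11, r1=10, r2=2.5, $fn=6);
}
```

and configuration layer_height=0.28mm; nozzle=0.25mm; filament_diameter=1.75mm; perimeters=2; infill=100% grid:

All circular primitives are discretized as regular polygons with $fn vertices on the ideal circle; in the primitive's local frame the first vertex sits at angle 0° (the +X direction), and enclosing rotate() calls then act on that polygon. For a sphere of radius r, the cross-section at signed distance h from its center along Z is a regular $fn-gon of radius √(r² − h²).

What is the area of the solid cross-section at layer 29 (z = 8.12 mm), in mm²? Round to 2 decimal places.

At z = 8.12 mm: the r=5.5 sphere contributes a regular 6-gon of circumradius √(5.5²−2.62²) = 4.836 (area = (6/2)·4.836²·sin(360°/6) = 60.76 mm²); the cone at (-3, 8.5) does not reach this height (z outside [9, 20]); Combining (union): only the r=5.5 sphere is present, so the union is just that shape — area = 60.76 mm². Overall, the cross-section is a single solid region. Net area = 60.76 mm².

60.76 mm²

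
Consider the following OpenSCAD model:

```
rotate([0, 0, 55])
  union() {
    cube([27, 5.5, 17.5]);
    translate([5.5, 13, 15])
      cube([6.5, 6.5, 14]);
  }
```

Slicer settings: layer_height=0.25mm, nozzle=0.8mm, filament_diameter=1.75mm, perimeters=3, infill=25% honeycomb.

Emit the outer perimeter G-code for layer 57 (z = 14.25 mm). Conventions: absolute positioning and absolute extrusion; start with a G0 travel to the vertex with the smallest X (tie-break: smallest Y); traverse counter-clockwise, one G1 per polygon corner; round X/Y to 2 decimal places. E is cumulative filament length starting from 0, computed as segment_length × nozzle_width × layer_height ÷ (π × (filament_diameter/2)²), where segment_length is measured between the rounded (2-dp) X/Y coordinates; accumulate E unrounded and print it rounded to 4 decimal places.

G0 X-4.51 Y3.15 Z14.25
G1 X0.00 Y0.00 E0.4574
G1 X15.49 Y22.12 E2.7028
G1 X10.98 Y25.27 E3.1603
G1 X-4.51 Y3.15 E5.4057

At z = 14.25 mm: the cube (footprint 27×5.5) is included at this height; the cube at (5.5, 13) is not intersected at this z (z outside [15, 29]); Taking the union: only the 27×5.5 cube is present, so the union is just that shape — 1 connected region; (rotated 55° about Z; rotation is an isometry so areas/perimeters/island counts are preserved). The outline is a single polygon with 4 vertices. Extrusion per mm of travel: 0.8 × 0.25 / (π × 0.875²) = 0.083150. Accumulating E over each segment gives final E = 5.4057.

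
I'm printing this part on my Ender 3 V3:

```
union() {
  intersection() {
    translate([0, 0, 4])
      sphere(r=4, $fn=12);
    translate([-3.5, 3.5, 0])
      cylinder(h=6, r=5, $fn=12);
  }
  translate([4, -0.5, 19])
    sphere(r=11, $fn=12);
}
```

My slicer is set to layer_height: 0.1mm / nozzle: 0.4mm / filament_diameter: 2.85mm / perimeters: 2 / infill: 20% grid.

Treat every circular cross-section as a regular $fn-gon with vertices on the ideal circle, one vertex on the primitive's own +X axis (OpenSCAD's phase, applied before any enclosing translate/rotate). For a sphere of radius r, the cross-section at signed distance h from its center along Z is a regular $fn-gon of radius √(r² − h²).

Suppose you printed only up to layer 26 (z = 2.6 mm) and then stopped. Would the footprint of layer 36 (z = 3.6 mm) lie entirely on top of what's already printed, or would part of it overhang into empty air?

part overhangs

Compare the two slices. At z = 2.6: the r=4 sphere contributes a regular 12-gon of circumradius √(4²−1.4²) = 3.747 (area = (12/2)·3.747²·sin(360°/12) = 42.12 mm²); the r=5 cylinder at (-3.5, 3.5) gives a regular 12-gon of circumradius 5 (constant along its height) (area = (12/2)·5.000²·sin(360°/12) = 75.00 mm²); Taking the intersection: the r=5 cylinder at (-3.5, 3.5) partially overlaps the r=4 sphere; clipping to the common part keeps 17.17 mm² — area = 17.17 mm²; the sphere at (4, -0.5) does not reach this height (|z−center|=16.400 > r=11); Taking the union: only the result so far is present, so the union is just that shape — area = 17.17 mm². At z = 3.6: the sphere: section is a regular 12-gon, circumradius = √(r²−h²) = √(4²−0.4²) = 3.980 (area = (12/2)·3.980²·sin(360°/12) = 47.52 mm²); the r=5 cylinder at (-3.5, 3.5) contributes a regular 12-gon of circumradius 5 (area = (12/2)·5.000²·sin(360°/12) = 75.00 mm²); Keeping only the common overlap: the r=5 cylinder at (-3.5, 3.5) partially overlaps the r=4 sphere; clipping to the common part keeps 19.22 mm² — area = 19.22 mm²; the sphere at (4, -0.5) is absent (|z−center|=15.400 > r=11); Combining (union): only that combined region is present, so the union is just that shape — area = 19.22 mm². Checking containment: at z = 3.6 the cross-section extends beyond the z = 2.6 cross-section by about 2.04 mm².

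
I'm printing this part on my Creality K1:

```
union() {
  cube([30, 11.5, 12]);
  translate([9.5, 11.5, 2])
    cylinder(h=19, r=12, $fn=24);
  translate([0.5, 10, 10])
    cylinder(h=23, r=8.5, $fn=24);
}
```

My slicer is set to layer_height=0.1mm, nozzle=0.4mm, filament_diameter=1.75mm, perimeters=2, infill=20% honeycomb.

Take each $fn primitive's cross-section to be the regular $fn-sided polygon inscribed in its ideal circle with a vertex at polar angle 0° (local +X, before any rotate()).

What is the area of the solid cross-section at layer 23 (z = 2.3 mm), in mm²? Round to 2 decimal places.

582.44 mm²

At z = 2.3 mm: the cube (footprint 30×11.5) is included at this height (area 345.00 mm²); the r=12 cylinder at (9.5, 11.5) contributes a regular 24-gon of circumradius 12 (area = (24/2)·12.000²·sin(360°/24) = 447.24 mm²); the cylinder at (0.5, 10) is not intersected at this z (z outside [10, 33]); Combining (union): the regions partially overlap — summed areas 792.24 mm² minus the doubly-counted overlap 209.80 mm² gives 582.44 mm² — area = 582.44 mm². Overall, the cross-section is a single solid region. Net area = 582.44 mm².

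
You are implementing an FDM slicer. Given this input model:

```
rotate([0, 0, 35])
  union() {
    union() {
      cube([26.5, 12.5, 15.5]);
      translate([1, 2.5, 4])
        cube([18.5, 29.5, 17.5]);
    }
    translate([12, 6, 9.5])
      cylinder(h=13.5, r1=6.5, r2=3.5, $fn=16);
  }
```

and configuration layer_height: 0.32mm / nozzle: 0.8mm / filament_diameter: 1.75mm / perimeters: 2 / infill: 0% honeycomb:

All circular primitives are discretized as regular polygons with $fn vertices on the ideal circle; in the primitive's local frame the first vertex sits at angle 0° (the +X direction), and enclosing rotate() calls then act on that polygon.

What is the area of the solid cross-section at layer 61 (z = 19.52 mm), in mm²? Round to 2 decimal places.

548.05 mm²

At z = 19.52 mm: the cube does not reach this height (z outside [0, 15.5]); the 18.5×29.5 cube at (1, 2.5) contributes its full rectangle (area 545.75 mm²); Taking the union: only the 18.5×29.5 cube at (1, 2.5) is present, so the union is just that shape — area = 545.75 mm²; the cone at (12, 6) contributes a regular 16-gon of circumradius 4.273 (interpolated between r1=6.5 and r2=3.5 at t=0.742) (area = (16/2)·4.273²·sin(360°/16) = 55.91 mm²); Combining (union): the regions partially overlap — summed areas 601.66 mm² minus the doubly-counted overlap 53.61 mm² gives 548.05 mm² — area = 548.05 mm²; (rotated 35° about Z; rotation is an isometry so areas/perimeters/island counts are preserved). Overall, the cross-section is a single solid region. Net area = 548.05 mm².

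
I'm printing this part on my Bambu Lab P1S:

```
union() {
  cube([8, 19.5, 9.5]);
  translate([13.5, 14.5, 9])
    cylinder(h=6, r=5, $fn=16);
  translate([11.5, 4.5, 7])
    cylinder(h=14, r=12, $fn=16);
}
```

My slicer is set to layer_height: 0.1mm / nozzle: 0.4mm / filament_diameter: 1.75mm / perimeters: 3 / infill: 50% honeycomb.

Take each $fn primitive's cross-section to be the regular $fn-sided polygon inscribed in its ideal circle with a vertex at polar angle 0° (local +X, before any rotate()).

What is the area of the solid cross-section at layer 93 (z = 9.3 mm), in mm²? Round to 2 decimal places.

At z = 9.3 mm: the cube (footprint 8×19.5) is included at this height (area 156.00 mm²); the r=5 cylinder at (13.5, 14.5) gives a regular 16-gon of circumradius 5 (constant along its height) (area = (16/2)·5.000²·sin(360°/16) = 76.54 mm²); the r=12 cylinder at (11.5, 4.5) contributes a regular 16-gon of circumradius 12 (area = (16/2)·12.000²·sin(360°/16) = 440.85 mm²); Taking the union: the regions partially overlap — summed areas 673.39 mm² minus the doubly-counted overlap 155.37 mm² gives 518.02 mm² — area = 518.02 mm². Overall, the cross-section is a single solid region. Net area = 518.02 mm².

518.02 mm²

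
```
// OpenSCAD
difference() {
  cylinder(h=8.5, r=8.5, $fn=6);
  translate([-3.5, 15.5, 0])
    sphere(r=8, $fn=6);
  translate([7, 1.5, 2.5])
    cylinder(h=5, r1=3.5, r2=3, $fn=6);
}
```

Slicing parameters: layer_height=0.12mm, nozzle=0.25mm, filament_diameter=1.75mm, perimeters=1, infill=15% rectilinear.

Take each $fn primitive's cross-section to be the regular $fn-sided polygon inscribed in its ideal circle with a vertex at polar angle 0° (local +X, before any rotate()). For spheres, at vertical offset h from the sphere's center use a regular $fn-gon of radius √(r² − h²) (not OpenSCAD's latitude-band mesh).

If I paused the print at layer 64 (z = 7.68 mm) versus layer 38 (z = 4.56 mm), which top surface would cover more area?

Layer 64 (z = 7.68): the cylinder: section is a regular 6-gon, circumradius r=8.5 (area = (6/2)·8.500²·sin(360°/6) = 187.71 mm²); the sphere at (-3.5, 15.5): section is a regular 6-gon, circumradius = √(r²−h²) = √(8²−7.68²) = 2.240 (area = (6/2)·2.240²·sin(360°/6) = 13.04 mm²); the cone at (7, 1.5) does not reach this height (z outside [2.5, 7.5]); After the difference (first − rest): starting from the r=8.5 cylinder (187.71 mm²), the r=8 sphere at (-3.5, 15.5) misses the remaining region (no effect) — area = 187.71 mm². So its area = 187.71 mm². Layer 38 (z = 4.56): the cylinder: section is a regular 6-gon, circumradius r=8.5 (area = (6/2)·8.500²·sin(360°/6) = 187.71 mm²); the sphere at (-3.5, 15.5): section is a regular 6-gon, circumradius = √(r²−h²) = √(8²−4.56²) = 6.573 (area = (6/2)·6.573²·sin(360°/6) = 112.25 mm²); the cone at (7, 1.5): at t=0.412 of its height the radius interpolates to r₁+(r₂−r₁)t = 3.294, giving a regular 6-gon of that circumradius (area = (6/2)·3.294²·sin(360°/6) = 28.19 mm²); Subtracting the remaining from the first: starting from the r=8.5 cylinder (187.71 mm²), the r=8 sphere at (-3.5, 15.5) misses the remaining region (no effect); the cone at (7, 1.5) partially overlaps it — only the 16.66 mm² overlap (of its 28.19 mm²) is removed, clipping the outline — area = 171.06 mm². So its area = 171.06 mm². Layer 64 is larger (187.71 vs 171.06 mm²).

layer 64 (z = 7.68 mm)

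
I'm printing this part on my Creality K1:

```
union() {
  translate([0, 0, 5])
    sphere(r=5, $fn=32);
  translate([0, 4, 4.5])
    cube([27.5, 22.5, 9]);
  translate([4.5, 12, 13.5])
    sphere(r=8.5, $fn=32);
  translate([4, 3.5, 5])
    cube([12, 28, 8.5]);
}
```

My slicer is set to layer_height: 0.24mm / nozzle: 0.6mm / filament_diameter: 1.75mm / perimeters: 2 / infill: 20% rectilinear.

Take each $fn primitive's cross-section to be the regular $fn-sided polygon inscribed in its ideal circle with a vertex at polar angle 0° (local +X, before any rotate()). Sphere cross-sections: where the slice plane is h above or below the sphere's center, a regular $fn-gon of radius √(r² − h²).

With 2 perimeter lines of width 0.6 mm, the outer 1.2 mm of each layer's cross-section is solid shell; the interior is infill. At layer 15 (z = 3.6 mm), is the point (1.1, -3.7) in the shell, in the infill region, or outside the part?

At z = 3.6 mm: the r=5 sphere contributes a regular 32-gon of circumradius √(5²−1.4²) = 4.800; the cube at (0, 4) is not intersected at this z (z outside [4.5, 13.5]); the sphere at (4.5, 12) does not reach this height (|z−center|=9.900 > r=8.5); the cube at (4, 3.5) does not reach this height (z outside [5, 13.5]); Combining (union): only the r=5 sphere is present, so the union is just that shape — 1 connected region. Overall, the cross-section is a single solid region. The nearest boundary edge runs (0.94, -4.71)→(1.84, -4.43); distance from the point to it = 0.92 mm. The point is inside the cross-section, 0.92 mm from the nearest boundary — within the 1.2 mm shell band (2 × 0.6).

shell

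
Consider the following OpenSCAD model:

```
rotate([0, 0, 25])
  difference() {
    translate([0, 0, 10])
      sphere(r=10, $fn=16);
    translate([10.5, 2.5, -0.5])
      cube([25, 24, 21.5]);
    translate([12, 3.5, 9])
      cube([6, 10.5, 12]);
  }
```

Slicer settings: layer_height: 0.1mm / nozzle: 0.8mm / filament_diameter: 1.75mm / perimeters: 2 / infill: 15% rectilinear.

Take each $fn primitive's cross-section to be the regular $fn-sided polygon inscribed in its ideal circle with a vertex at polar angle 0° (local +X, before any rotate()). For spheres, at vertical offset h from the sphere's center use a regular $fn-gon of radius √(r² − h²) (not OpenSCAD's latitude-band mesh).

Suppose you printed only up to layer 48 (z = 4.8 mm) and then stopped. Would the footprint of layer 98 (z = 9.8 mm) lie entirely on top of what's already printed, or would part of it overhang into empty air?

part overhangs

Compare the two slices. At z = 4.8: the r=10 sphere slices to a regular 16-gon of circumradius 8.542 (√(r²−h²) with h=5.2 from center) (area = (16/2)·8.542²·sin(360°/16) = 223.36 mm²); the cube at (10.5, 2.5) (footprint 25×24) is included at this height (area 600.00 mm²); the cube at (12, 3.5) is not intersected at this z (z outside [9, 21]); Taking the first minus the rest: starting from the r=10 sphere (223.36 mm²), the 25×24 cube at (10.5, 2.5) misses the remaining region (no effect) — area = 223.36 mm²; (whole slice rotated 25° about Z — lengths, areas and connectivity unchanged). At z = 9.8: the sphere: section is a regular 16-gon, circumradius = √(r²−h²) = √(10²−0.2²) = 9.998 (area = (16/2)·9.998²·sin(360°/16) = 306.02 mm²); the cube at (10.5, 2.5) (footprint 25×24) is included at this height (area 600.00 mm²); the 6×10.5 cube at (12, 3.5) contributes its full rectangle (area 63.00 mm²); Taking the first minus the rest: starting from the r=10 sphere (306.02 mm²), the 25×24 cube at (10.5, 2.5) misses the remaining region (no effect); the 6×10.5 cube at (12, 3.5) misses the remaining region (no effect) — area = 306.02 mm²; (rotated 25° about Z; rotation is an isometry so areas/perimeters/island counts are preserved). Checking containment: at z = 9.8 the cross-section extends beyond the z = 4.8 cross-section by about 82.66 mm².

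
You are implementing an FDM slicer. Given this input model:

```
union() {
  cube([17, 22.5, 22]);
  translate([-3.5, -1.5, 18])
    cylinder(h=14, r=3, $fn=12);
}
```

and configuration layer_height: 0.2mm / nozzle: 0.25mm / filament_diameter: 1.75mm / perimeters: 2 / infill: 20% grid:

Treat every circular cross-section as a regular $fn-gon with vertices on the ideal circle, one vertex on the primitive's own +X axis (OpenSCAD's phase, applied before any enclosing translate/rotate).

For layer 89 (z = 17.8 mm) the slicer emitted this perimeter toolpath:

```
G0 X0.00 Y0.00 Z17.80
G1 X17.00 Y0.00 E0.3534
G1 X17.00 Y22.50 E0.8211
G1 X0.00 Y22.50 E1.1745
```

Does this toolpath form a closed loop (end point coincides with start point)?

Start point (G0): (0.00, 0.00). End point (last G1): the path does not return to the start — open.

no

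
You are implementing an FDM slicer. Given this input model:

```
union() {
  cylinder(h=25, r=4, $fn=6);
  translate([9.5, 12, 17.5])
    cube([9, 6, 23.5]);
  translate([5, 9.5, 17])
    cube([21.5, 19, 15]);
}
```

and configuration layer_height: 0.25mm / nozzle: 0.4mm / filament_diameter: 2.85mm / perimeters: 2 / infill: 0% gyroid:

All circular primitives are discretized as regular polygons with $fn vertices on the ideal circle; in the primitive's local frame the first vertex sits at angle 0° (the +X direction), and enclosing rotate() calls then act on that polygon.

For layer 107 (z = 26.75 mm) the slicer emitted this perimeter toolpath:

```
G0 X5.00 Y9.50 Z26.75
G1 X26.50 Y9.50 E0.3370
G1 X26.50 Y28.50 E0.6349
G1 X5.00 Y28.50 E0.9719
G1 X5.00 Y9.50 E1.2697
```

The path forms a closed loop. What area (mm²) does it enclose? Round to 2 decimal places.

Apply the shoelace formula to the sequence of (X, Y) vertices; enclosed area = 408.50 mm².

408.50 mm²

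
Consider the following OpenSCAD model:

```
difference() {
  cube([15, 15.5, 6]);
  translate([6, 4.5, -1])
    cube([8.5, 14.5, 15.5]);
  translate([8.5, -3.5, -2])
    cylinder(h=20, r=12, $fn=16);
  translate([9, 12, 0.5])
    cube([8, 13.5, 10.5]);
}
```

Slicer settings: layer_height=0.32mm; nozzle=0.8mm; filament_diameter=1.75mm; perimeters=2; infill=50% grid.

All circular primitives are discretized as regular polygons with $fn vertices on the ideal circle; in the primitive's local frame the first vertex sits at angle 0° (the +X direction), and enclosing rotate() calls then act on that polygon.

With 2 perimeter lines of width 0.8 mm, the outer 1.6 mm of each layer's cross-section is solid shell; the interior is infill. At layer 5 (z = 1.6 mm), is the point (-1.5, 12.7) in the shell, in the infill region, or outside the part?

outside

At z = 1.6 mm: the cube is present — its section is the full 15×15.5 rectangle; the 8.5×14.5 cube at (6, 4.5) contributes its full rectangle; the r=12 cylinder at (8.5, -3.5) gives a regular 16-gon of circumradius 12 (constant along its height); the cube at (9, 12) (footprint 8×13.5) is included at this height; Subtracting the remaining from the first: starting from the 15×15.5 cube, the 8.5×14.5 cube at (6, 4.5) partially overlaps it — only the 93.50 mm² overlap (of its 123.25 mm²) is removed, clipping the outline; the r=12 cylinder at (8.5, -3.5) partially overlaps it — only the 82.34 mm² overlap (of its 440.85 mm²) is removed, clipping the outline; the 8×13.5 cube at (9, 12) partially overlaps it — only the 1.75 mm² overlap (of its 108.00 mm²) is removed, clipping the outline — 2 connected regions. Overall, the cross-section has 2 separate islands. The nearest boundary edge runs (0.00, 4.96)→(0.00, 15.50); distance from the point to it = 1.50 mm. The point is not inside any of the regions above, so it lies outside the cross-section (1.50 mm from the nearest boundary).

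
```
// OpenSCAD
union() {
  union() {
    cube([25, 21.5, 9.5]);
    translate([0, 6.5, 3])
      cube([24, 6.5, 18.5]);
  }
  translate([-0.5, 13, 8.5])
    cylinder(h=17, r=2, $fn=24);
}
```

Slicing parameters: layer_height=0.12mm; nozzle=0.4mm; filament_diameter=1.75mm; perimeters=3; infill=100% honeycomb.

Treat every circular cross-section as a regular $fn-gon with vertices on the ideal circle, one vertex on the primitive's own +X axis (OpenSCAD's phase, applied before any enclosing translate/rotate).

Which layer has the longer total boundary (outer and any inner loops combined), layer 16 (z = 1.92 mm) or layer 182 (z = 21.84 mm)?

layer 16 (z = 1.92 mm)

Layer 16 (z = 1.92): the 25×21.5 cube contributes its full rectangle (perimeter 93.00 mm); the cube at (0, 6.5) is absent (z outside [3, 21.5]); Merging all regions: only the 25×21.5 cube is present, so the union is just that shape — boundary = 93.00 mm; the cylinder at (-0.5, 13) is not intersected at this z (z outside [8.5, 25.5]); Merging all regions: only the result so far is present, so the union is just that shape — boundary = 93.00 mm. So its perimeter = 93.00 mm. Layer 182 (z = 21.84): the cube does not reach this height (z outside [0, 9.5]); the cube at (0, 6.5) does not reach this height (z outside [3, 21.5]); Taking the union: nothing is present at this height; the cylinder at (-0.5, 13): section is a regular 24-gon, circumradius r=2 (perimeter = 2·24·2.000·sin(180°/24) = 12.53 mm); Taking the union: only the r=2 cylinder at (-0.5, 13) is present, so the union is just that shape — boundary = 12.53 mm. So its perimeter = 12.53 mm. Layer 16 is larger (93.00 vs 12.53 mm).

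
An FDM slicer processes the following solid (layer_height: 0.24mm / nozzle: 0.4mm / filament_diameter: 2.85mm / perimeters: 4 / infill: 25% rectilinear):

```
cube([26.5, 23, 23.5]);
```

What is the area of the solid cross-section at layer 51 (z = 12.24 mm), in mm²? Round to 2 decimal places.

609.50 mm²

At z = 12.24 mm: the cube is present — its section is the full 26.5×23 rectangle (area 609.50 mm²). Overall, the cross-section is a single solid region. Net area = 609.50 mm².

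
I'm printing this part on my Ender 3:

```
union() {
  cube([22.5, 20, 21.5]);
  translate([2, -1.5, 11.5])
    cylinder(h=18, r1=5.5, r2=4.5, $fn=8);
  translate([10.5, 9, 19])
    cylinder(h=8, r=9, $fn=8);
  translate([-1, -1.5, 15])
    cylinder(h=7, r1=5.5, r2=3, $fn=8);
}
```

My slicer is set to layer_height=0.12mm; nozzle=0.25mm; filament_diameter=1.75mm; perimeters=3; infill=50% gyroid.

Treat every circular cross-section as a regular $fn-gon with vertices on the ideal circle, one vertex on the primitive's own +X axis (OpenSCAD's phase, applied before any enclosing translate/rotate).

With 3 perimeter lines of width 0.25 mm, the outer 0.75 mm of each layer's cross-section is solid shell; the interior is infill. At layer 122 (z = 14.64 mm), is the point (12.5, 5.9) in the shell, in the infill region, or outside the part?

At z = 14.64 mm: the cube (footprint 22.5×20) is included at this height; the cone at (2, -1.5) (r1=5.5→r2=4.5) has section circumradius 5.326 here — a regular 8-gon; the cylinder at (10.5, 9) does not reach this height (z outside [19, 27]); the cone at (-1, -1.5) does not reach this height (z outside [15, 22]); Taking the union: the regions partially overlap (shared area 19.35 mm²), so overlapping operands fuse into one piece — 1 connected region. Overall, the cross-section is a single solid region. The nearest boundary edge runs (22.50, 0.00)→(6.70, 0.00); distance from the point to it = 5.90 mm. The point is inside the cross-section and 5.90 mm from the nearest boundary — more than the 0.75 mm shell width (3 × 0.25), so it's in the infill interior.

infill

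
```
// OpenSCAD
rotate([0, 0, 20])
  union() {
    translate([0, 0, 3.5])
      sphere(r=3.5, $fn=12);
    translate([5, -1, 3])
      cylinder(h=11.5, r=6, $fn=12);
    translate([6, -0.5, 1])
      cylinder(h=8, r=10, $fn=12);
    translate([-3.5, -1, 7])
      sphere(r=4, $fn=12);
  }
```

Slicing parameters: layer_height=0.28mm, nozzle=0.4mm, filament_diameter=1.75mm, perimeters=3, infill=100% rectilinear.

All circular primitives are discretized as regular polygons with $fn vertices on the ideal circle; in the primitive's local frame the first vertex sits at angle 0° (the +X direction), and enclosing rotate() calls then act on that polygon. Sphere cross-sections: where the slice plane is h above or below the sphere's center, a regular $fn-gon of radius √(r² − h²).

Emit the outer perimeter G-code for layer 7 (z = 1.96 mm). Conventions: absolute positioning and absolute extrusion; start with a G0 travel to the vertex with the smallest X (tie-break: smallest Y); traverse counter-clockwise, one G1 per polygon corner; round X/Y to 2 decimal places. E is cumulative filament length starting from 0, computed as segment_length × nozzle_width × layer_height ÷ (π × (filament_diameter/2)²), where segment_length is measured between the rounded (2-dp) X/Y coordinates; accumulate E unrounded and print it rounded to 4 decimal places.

G0 X-4.04 Y3.32 Z1.96
G1 X-3.59 Y-1.84 E0.2412
G1 X-0.62 Y-6.08 E0.4822
G1 X4.07 Y-8.27 E0.7233
G1 X9.23 Y-7.81 E0.9645
G1 X13.47 Y-4.85 E1.2053
G1 X15.66 Y-0.15 E1.4467
G1 X15.21 Y5.00 E1.6874
G1 X12.24 Y9.24 E1.9285
G1 X7.55 Y11.43 E2.1695
G1 X2.39 Y10.98 E2.4107
G1 X-1.85 Y8.01 E2.6517
G1 X-4.04 Y3.32 E2.8928

At z = 1.96 mm: the r=3.5 sphere slices to a regular 12-gon of circumradius 3.143 (√(r²−h²) with h=1.54 from center); the cylinder at (5, -1) does not reach this height (z outside [3, 14.5]); the r=10 cylinder at (6, -0.5) gives a regular 12-gon of circumradius 10 (constant along its height); the sphere at (-3.5, -1) does not reach this height (|z−center|=5.040 > r=4); Combining (union): the r=3.5 sphere lies entirely inside the r=10 cylinder at (6, -0.5), so the union is just the r=10 cylinder at (6, -0.5) — 1 connected region; (whole slice rotated 20° about Z — lengths, areas and connectivity unchanged). The outline is a single polygon with 12 vertices. Extrusion per mm of travel: 0.4 × 0.28 / (π × 0.875²) = 0.046564. Accumulating E over each segment gives final E = 2.8928.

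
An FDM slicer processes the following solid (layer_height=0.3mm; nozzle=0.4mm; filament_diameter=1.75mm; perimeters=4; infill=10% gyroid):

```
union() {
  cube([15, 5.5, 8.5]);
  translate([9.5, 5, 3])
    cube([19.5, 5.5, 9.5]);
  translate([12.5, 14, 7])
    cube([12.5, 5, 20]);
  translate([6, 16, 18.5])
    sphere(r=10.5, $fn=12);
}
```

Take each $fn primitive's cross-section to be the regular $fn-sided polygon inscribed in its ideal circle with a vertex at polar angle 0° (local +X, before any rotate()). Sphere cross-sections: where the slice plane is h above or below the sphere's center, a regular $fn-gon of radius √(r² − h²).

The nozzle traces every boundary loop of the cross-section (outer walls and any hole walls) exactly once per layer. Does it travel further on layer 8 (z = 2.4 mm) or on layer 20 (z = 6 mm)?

Layer 8 (z = 2.4): the cube (footprint 15×5.5) is included at this height (perimeter 41.00 mm); the cube at (9.5, 5) does not reach this height (z outside [3, 12.5]); the cube at (12.5, 14) is not intersected at this z (z outside [7, 27]); the sphere at (6, 16) is not intersected at this z (|z−center|=16.100 > r=10.5); Merging all regions: only the 15×5.5 cube is present, so the union is just that shape — boundary = 41.00 mm. So its perimeter = 41.00 mm. Layer 20 (z = 6): the 15×5.5 cube contributes its full rectangle (perimeter 41.00 mm); the cube at (9.5, 5) is present — its section is the full 19.5×5.5 rectangle (perimeter 50.00 mm); the cube at (12.5, 14) is absent (z outside [7, 27]); the sphere at (6, 16) does not reach this height (|z−center|=12.500 > r=10.5); Taking the union: the regions partially overlap (shared area 2.75 mm²), so the edge portions inside another operand are dropped and the merged outline is re-measured after clipping — boundary = 79.00 mm. So its perimeter = 79.00 mm. Layer 20 is larger (79.00 vs 41.00 mm).

layer 20 (z = 6 mm)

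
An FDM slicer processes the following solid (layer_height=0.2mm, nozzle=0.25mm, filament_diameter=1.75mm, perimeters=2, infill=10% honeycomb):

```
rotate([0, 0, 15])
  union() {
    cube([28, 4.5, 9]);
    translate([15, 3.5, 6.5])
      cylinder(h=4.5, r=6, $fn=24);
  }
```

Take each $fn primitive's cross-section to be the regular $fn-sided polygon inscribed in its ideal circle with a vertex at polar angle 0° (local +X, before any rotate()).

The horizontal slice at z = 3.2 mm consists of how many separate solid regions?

At z = 3.2 mm: the cube is present — its section is the full 28×4.5 rectangle; the cylinder at (15, 3.5) is absent (z outside [6.5, 11]); Merging all regions: only the 28×4.5 cube is present, so the union is just that shape — 1 connected region; (rotated 15° about Z; rotation is an isometry so areas/perimeters/island counts are preserved). The result has 1 disconnected region.

1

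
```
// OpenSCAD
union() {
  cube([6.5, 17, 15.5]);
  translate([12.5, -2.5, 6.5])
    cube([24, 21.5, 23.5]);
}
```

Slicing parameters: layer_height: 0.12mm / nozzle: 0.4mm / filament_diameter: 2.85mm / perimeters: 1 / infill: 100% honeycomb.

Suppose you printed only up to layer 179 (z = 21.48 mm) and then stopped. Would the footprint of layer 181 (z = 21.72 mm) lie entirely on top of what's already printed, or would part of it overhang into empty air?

Compare the two slices. At z = 21.48: the cube does not reach this height (z outside [0, 15.5]); the 24×21.5 cube at (12.5, -2.5) contributes its full rectangle (area 516.00 mm²); Combining (union): only the 24×21.5 cube at (12.5, -2.5) is present, so the union is just that shape — area = 516.00 mm². At z = 21.72: the cube is not intersected at this z (z outside [0, 15.5]); the 24×21.5 cube at (12.5, -2.5) contributes its full rectangle (area 516.00 mm²); Merging all regions: only the 24×21.5 cube at (12.5, -2.5) is present, so the union is just that shape — area = 516.00 mm². Checking containment: the cross-section at z = 21.72 is a subset of the cross-section at z = 21.48.

entirely on top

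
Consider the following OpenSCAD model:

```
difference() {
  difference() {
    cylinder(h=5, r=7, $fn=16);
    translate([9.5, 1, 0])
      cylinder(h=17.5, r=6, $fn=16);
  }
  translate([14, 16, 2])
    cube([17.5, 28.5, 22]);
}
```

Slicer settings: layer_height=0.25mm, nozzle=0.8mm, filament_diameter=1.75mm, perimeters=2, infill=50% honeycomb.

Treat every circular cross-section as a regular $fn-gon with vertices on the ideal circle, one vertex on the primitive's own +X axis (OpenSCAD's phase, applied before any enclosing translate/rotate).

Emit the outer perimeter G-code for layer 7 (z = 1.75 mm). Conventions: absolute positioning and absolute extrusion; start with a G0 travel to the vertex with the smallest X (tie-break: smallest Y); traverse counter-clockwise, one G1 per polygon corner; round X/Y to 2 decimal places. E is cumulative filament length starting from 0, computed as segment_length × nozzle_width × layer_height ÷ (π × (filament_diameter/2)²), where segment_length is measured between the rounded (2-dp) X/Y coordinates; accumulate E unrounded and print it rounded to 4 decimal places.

G0 X-7.00 Y0.00 Z1.75
G1 X-6.47 Y-2.68 E0.2272
G1 X-4.95 Y-4.95 E0.4543
G1 X-2.68 Y-6.47 E0.6815
G1 X0.00 Y-7.00 E0.9086
G1 X2.68 Y-6.47 E1.1358
G1 X4.95 Y-4.95 E1.3630
G1 X5.83 Y-3.63 E1.4949
G1 X5.26 Y-3.24 E1.5523
G1 X3.96 Y-1.30 E1.7465
G1 X3.50 Y1.00 E1.9415
G1 X3.96 Y3.30 E2.1365
G1 X5.01 Y4.87 E2.2936
G1 X4.95 Y4.95 E2.3019
G1 X2.68 Y6.47 E2.5291
G1 X0.00 Y7.00 E2.7562
G1 X-2.68 Y6.47 E2.9834
G1 X-4.95 Y4.95 E3.2105
G1 X-6.47 Y2.68 E3.4377
G1 X-7.00 Y0.00 E3.6649

At z = 1.75 mm: the cylinder: section is a regular 16-gon, circumradius r=7; the cylinder at (9.5, 1): section is a regular 16-gon, circumradius r=6; Taking the first minus the rest: starting from the r=7 cylinder, the r=6 cylinder at (9.5, 1) partially overlaps it — only the 19.20 mm² overlap (of its 110.21 mm²) is removed, clipping the outline — 1 connected region; the cube at (14, 16) is not intersected at this z (z outside [2, 24]); Subtracting the remaining from the first: none of the subtracted shapes is present at this height, so the result so far is unchanged — 1 connected region. The outline is a single polygon with 19 vertices. Extrusion per mm of travel: 0.8 × 0.25 / (π × 0.875²) = 0.083150. Accumulating E over each segment gives final E = 3.6649.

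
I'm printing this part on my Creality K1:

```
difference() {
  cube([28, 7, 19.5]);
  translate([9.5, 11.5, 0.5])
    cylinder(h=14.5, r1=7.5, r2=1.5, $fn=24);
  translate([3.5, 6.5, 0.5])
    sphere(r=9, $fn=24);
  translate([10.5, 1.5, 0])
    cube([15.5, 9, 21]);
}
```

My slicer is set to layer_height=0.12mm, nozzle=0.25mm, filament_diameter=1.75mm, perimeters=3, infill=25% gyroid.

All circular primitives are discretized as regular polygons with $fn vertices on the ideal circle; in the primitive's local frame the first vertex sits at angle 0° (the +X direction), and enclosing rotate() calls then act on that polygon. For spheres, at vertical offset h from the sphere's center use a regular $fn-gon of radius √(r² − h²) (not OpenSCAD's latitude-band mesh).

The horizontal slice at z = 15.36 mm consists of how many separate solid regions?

1

At z = 15.36 mm: the cube (footprint 28×7) is included at this height; the cone at (9.5, 11.5) is absent (z outside [0.5, 15]); the sphere at (3.5, 6.5) is not intersected at this z (|z−center|=14.860 > r=9); the cube at (10.5, 1.5) is present — its section is the full 15.5×9 rectangle; Taking the first minus the rest: starting from the 28×7 cube, the 15.5×9 cube at (10.5, 1.5) partially overlaps it — only the 85.25 mm² overlap (of its 139.50 mm²) is removed, clipping the outline — 1 connected region. The result has 1 disconnected region.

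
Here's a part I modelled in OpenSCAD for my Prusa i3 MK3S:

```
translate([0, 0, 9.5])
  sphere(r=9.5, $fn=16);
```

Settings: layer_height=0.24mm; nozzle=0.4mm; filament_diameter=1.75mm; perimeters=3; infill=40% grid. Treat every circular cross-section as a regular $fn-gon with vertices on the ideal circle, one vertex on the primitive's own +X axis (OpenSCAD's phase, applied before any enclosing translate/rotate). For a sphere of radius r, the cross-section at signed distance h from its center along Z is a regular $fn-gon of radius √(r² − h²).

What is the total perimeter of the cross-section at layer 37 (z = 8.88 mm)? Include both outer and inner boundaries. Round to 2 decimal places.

59.18 mm

At z = 8.88 mm: the r=9.5 sphere contributes a regular 16-gon of circumradius √(9.5²−0.62²) = 9.480 (perimeter = 2·16·9.480·sin(180°/16) = 59.18 mm). Overall, the cross-section is a single solid region. Total boundary length (outer) = 59.18 mm.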